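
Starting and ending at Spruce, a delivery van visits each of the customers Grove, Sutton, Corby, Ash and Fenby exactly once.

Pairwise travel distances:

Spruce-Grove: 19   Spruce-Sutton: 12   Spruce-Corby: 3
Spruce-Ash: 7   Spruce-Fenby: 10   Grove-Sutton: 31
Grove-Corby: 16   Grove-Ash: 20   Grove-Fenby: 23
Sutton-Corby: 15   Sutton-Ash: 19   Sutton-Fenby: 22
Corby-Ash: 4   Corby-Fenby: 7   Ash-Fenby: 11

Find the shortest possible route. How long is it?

Shortest round trip = 84.

There are 60 distinct closed tours to check (reversals are equivalent).
Spruce-Grove-Sutton-Corby-Ash-Fenby-Spruce: 19+31+15+4+11+10 = 90
Spruce-Grove-Sutton-Corby-Fenby-Ash-Spruce: 19+31+15+7+11+7 = 90
Spruce-Grove-Sutton-Ash-Corby-Fenby-Spruce: 19+31+19+4+7+10 = 90
Spruce-Grove-Sutton-Ash-Fenby-Corby-Spruce: 19+31+19+11+7+3 = 90
Spruce-Grove-Sutton-Fenby-Corby-Ash-Spruce: 19+31+22+7+4+7 = 90
Spruce-Grove-Sutton-Fenby-Ash-Corby-Spruce: 19+31+22+11+4+3 = 90
Spruce-Grove-Corby-Sutton-Ash-Fenby-Spruce: 19+16+15+19+11+10 = 90
Spruce-Grove-Corby-Sutton-Fenby-Ash-Spruce: 19+16+15+22+11+7 = 90
Spruce-Grove-Corby-Ash-Sutton-Fenby-Spruce: 19+16+4+19+22+10 = 90
Spruce-Grove-Corby-Ash-Fenby-Sutton-Spruce: 19+16+4+11+22+12 = 84
Spruce-Grove-Corby-Fenby-Sutton-Ash-Spruce: 19+16+7+22+19+7 = 90
Spruce-Grove-Corby-Fenby-Ash-Sutton-Spruce: 19+16+7+11+19+12 = 84
Spruce-Grove-Ash-Sutton-Corby-Fenby-Spruce: 19+20+19+15+7+10 = 90
Spruce-Grove-Ash-Sutton-Fenby-Corby-Spruce: 19+20+19+22+7+3 = 90
… (46 more)
The minimum is 84.
One optimal route: Spruce → Grove → Corby → Ash → Fenby → Sutton → Spruce (or its reverse).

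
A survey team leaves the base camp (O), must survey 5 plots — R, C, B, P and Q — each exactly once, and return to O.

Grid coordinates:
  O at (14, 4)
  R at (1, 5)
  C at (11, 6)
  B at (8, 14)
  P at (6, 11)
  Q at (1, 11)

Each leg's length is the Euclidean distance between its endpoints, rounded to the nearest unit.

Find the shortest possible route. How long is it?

O - R - C - B - P - Q - O: 13+10+9+4+5+15 = 56
O - R - C - B - Q - P - O: 13+10+9+8+5+11 = 56
O - R - C - P - B - Q - O: 13+10+7+4+8+15 = 57
O - R - C - P - Q - B - O: 13+10+7+5+8+12 = 55
O - R - C - Q - B - P - O: 13+10+11+8+4+11 = 57
O - R - C - Q - P - B - O: 13+10+11+5+4+12 = 55
O - R - B - C - P - Q - O: 13+11+9+7+5+15 = 60
O - R - B - C - Q - P - O: 13+11+9+11+5+11 = 60
O - R - B - P - C - Q - O: 13+11+4+7+11+15 = 61
O - R - B - P - Q - C - O: 13+11+4+5+11+4 = 48
O - R - B - Q - C - P - O: 13+11+8+11+7+11 = 61
O - R - B - Q - P - C - O: 13+11+8+5+7+4 = 48
O - R - P - C - B - Q - O: 13+8+7+9+8+15 = 60
O - R - P - C - Q - B - O: 13+8+7+11+8+12 = 59
… (46 more)
O - R - Q - P - B - C - O: 13+6+5+4+9+4 = 41  ← best
The minimum is 41.
One optimal route: O → R → Q → P → B → C → O (or its reverse).

Minimum total distance: 41.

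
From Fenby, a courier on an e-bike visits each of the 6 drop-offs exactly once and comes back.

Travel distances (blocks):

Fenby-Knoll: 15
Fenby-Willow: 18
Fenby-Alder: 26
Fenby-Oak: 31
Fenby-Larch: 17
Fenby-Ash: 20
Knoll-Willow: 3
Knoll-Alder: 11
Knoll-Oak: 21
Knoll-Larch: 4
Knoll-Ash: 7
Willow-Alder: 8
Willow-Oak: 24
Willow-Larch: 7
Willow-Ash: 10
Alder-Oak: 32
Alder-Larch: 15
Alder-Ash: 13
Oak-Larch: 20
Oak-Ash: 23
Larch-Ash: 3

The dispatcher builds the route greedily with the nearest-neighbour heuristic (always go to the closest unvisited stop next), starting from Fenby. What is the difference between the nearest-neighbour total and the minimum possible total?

11 blocks longer than the optimal tour.

Fenby: Knoll=15, Larch=17, Willow=18, Ash=20, Alder=26, Oak=31 ⇒ Knoll
Knoll: Willow=3, Larch=4, Ash=7, Alder=11, Oak=21 ⇒ Willow
Willow: Larch=7, Alder=8, Ash=10, Oak=24 ⇒ Larch
Larch: Ash=3, Alder=15, Oak=20 ⇒ Ash
Ash: Alder=13, Oak=23 ⇒ Alder
Alder: Oak=32 ⇒ Oak
NN route Fenby → Knoll → Willow → Larch → Ash → Alder → Oak → Fenby costs 104.
Optimal: Fenby → Knoll → Willow → Alder → Ash → Larch → Oak → Fenby costs 93 (by enumerating all 360 distinct tours).
Excess = 104 − 93 = 11.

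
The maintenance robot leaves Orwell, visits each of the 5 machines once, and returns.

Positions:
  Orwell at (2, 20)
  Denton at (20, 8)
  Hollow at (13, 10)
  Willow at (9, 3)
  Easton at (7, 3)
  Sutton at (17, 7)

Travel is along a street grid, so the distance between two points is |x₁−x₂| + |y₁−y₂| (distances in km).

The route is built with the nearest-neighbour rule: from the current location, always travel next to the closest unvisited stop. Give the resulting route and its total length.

At Orwell the remaining stops are Hollow 21, Easton 22, Willow 24, Sutton 28, Denton 30; go to Hollow.
At Hollow the remaining stops are Sutton 7, Denton 9, Willow 11, Easton 13; go to Sutton.
At Sutton the remaining stops are Denton 4, Willow 12, Easton 14; go to Denton.
At Denton the remaining stops are Willow 16, Easton 18; go to Willow.
At Willow the remaining stops are Easton 2; go to Easton.
Return Easton→Orwell: 22.
Total = 21 + 7 + 4 + 16 + 2 + 22 = 72.

Total distance 72 km via the nearest-neighbour route Orwell → Hollow → Sutton → Denton → Willow → Easton → Orwell.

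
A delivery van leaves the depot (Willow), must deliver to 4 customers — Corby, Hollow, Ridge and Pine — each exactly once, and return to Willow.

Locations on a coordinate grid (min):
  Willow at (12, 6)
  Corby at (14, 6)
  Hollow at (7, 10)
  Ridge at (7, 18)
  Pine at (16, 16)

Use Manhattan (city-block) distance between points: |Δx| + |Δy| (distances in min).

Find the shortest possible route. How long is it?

With 4 stops there are 4!/2 = 12 distinct round trips (a route and its reverse cost the same).
Willow-Corby-Hollow-Ridge-Pine-Willow: 2+11+8+11+14 = 46
Willow-Corby-Hollow-Pine-Ridge-Willow: 2+11+15+11+17 = 56
Willow-Corby-Ridge-Hollow-Pine-Willow: 2+19+8+15+14 = 58
Willow-Corby-Ridge-Pine-Hollow-Willow: 2+19+11+15+9 = 56
Willow-Corby-Pine-Hollow-Ridge-Willow: 2+12+15+8+17 = 54
Willow-Corby-Pine-Ridge-Hollow-Willow: 2+12+11+8+9 = 42
Willow-Hollow-Corby-Ridge-Pine-Willow: 9+11+19+11+14 = 64
Willow-Hollow-Corby-Pine-Ridge-Willow: 9+11+12+11+17 = 60
Willow-Hollow-Ridge-Corby-Pine-Willow: 9+8+19+12+14 = 62
Willow-Hollow-Pine-Corby-Ridge-Willow: 9+15+12+19+17 = 72
Willow-Ridge-Corby-Hollow-Pine-Willow: 17+19+11+15+14 = 76
Willow-Ridge-Hollow-Corby-Pine-Willow: 17+8+11+12+14 = 62
The minimum is 42.
One optimal route: Willow → Corby → Pine → Ridge → Hollow → Willow (or its reverse).

Shortest round trip = 42 min.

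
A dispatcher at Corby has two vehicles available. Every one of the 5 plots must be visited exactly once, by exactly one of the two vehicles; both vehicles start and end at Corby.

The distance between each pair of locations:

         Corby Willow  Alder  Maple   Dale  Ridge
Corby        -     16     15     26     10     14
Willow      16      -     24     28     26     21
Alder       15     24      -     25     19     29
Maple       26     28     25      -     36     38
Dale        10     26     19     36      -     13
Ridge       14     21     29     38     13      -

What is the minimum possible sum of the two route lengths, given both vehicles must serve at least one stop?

121 — the smallest possible combined total.

Check every non-empty split of the stops between the two vehicles; for each half take its own optimal tour:
  {Willow} + {Alder, Maple, Dale, Ridge}: 32 + 97 = 129
  {Alder} + {Willow, Maple, Dale, Ridge}: 30 + 98 = 128
  {Willow, Alder} + {Maple, Dale, Ridge}: 55 + 87 = 142
  {Maple} + {Willow, Alder, Dale, Ridge}: 52 + 83 = 135
  {Willow, Maple} + {Alder, Dale, Ridge}: 70 + 61 = 131
  {Alder, Maple} + {Willow, Dale, Ridge}: 66 + 60 = 126
  … (15 splits in total)
  {Willow, Alder, Maple} + {Dale, Ridge}: 84 + 37 = 121  ← best
Best: vehicle 1 Corby → Willow → Maple → Alder → Corby = 84; vehicle 2 Corby → Dale → Ridge → Corby = 37; combined 121.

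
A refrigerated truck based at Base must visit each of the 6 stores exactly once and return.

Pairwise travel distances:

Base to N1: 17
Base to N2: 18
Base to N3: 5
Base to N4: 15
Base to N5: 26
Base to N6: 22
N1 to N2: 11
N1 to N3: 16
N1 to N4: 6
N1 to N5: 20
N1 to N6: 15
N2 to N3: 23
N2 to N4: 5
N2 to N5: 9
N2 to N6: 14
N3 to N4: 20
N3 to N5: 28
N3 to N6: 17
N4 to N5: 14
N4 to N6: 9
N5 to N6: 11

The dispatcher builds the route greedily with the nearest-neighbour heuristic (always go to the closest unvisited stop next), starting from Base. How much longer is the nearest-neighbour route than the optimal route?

4 longer than the optimal tour.

Base: N3=5, N4=15, N1=17, N2=18, N6=22, N5=26 ⇒ N3
N3: N1=16, N6=17, N4=20, N2=23, N5=28 ⇒ N1
N1: N4=6, N2=11, N6=15, N5=20 ⇒ N4
N4: N2=5, N6=9, N5=14 ⇒ N2
N2: N5=9, N6=14 ⇒ N5
N5: N6=11 ⇒ N6
NN route Base → N3 → N1 → N4 → N2 → N5 → N6 → Base costs 74.
Optimal: Base → N1 → N4 → N2 → N5 → N6 → N3 → Base costs 70 (by enumerating all 360 distinct tours).
Excess = 74 − 70 = 4.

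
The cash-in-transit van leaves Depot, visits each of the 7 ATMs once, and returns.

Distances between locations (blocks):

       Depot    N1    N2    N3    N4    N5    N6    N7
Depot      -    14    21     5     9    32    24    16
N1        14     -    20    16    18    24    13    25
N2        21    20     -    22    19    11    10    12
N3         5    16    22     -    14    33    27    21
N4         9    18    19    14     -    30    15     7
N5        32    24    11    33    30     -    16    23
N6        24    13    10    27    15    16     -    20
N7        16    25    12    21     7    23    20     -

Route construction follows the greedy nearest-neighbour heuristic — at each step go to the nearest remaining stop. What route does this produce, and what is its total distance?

Nearest-neighbour total = 117 blocks; route Depot → N3 → N4 → N7 → N2 → N6 → N1 → N5 → Depot.

From Depot: distances to unvisited — N3=5, N4=9, N1=14, N7=16, N2=21, N6=24, N5=32. Nearest is N3 (5).
From N3: distances to unvisited — N4=14, N1=16, N7=21, N2=22, N6=27, N5=33. Nearest is N4 (14).
From N4: distances to unvisited — N7=7, N6=15, N1=18, N2=19, N5=30. Nearest is N7 (7).
From N7: distances to unvisited — N2=12, N6=20, N5=23, N1=25. Nearest is N2 (12).
From N2: distances to unvisited — N6=10, N5=11, N1=20. Nearest is N6 (10).
From N6: distances to unvisited — N1=13, N5=16. Nearest is N1 (13).
From N1: distances to unvisited — N5=24. Nearest is N5 (24).
Return N5→Depot: 32.
Total = 5 + 14 + 7 + 12 + 10 + 13 + 24 + 32 = 117.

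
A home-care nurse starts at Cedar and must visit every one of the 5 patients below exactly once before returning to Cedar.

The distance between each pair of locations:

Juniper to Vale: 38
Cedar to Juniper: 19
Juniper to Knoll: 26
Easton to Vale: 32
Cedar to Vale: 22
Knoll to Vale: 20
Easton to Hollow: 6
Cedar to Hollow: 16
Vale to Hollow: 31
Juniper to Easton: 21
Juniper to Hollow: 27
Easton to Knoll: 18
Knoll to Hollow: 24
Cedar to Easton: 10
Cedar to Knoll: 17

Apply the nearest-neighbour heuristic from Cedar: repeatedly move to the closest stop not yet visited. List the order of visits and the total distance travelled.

From Cedar: distances to unvisited — Easton=10, Hollow=16, Knoll=17, Juniper=19, Vale=22. Nearest is Easton (10).
From Easton: distances to unvisited — Hollow=6, Knoll=18, Juniper=21, Vale=32. Nearest is Hollow (6).
From Hollow: distances to unvisited — Knoll=24, Juniper=27, Vale=31. Nearest is Knoll (24).
From Knoll: distances to unvisited — Vale=20, Juniper=26. Nearest is Vale (20).
From Vale: distances to unvisited — Juniper=38. Nearest is Juniper (38).
Return Juniper→Cedar: 19.
Total = 10 + 6 + 24 + 20 + 38 + 19 = 117.

117 along Cedar → Easton → Hollow → Knoll → Vale → Juniper → Cedar.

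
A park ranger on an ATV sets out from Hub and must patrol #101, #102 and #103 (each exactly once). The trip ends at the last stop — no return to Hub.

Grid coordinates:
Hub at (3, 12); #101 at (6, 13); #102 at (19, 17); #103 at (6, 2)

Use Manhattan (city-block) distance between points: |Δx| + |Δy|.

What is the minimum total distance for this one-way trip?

There are 3! = 6 possible orderings.
Hub - #101 - #102 - #103: 4+17+28 = 49
Hub - #101 - #103 - #102: 4+11+28 = 43
Hub - #102 - #101 - #103: 21+17+11 = 49
Hub - #102 - #103 - #101: 21+28+11 = 60
Hub - #103 - #101 - #102: 13+11+17 = 41
Hub - #103 - #102 - #101: 13+28+17 = 58
The minimum is 41.
One shortest path: Hub → #103 → #101 → #102.

41 — the minimum one-way total.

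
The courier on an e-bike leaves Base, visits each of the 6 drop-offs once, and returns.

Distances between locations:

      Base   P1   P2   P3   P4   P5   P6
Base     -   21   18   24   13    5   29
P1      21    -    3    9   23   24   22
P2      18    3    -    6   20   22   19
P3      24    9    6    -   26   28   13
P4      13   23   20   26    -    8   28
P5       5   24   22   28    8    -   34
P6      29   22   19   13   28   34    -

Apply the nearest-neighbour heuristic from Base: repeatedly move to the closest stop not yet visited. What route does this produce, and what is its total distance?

Nearest-neighbour total = 87; route Base → P5 → P4 → P2 → P1 → P3 → P6 → Base.

From Base: distances to unvisited — P5=5, P4=13, P2=18, P1=21, P3=24, P6=29. Nearest is P5 (5).
From P5: distances to unvisited — P4=8, P2=22, P1=24, P3=28, P6=34. Nearest is P4 (8).
From P4: distances to unvisited — P2=20, P1=23, P3=26, P6=28. Nearest is P2 (20).
From P2: distances to unvisited — P1=3, P3=6, P6=19. Nearest is P1 (3).
From P1: distances to unvisited — P3=9, P6=22. Nearest is P3 (9).
From P3: distances to unvisited — P6=13. Nearest is P6 (13).
Return P6→Base: 29.
Total = 5 + 8 + 20 + 3 + 9 + 13 + 29 = 87.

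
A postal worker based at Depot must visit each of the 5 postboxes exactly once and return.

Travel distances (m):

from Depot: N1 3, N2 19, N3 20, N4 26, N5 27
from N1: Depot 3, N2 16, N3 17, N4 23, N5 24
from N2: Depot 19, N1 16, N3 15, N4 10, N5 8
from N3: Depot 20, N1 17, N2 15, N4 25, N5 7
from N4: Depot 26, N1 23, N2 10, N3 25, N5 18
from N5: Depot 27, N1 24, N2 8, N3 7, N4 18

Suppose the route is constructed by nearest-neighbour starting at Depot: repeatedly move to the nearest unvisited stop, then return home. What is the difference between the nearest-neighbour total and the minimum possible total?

14 m longer than the optimal tour.

From Depot: N1=3, N2=19, N3=20, N4=26, N5=27 → choose N1 (3).
From N1: N2=16, N3=17, N4=23, N5=24 → choose N2 (16).
From N2: N5=8, N4=10, N3=15 → choose N5 (8).
From N5: N3=7, N4=18 → choose N3 (7).
From N3: N4=25 → choose N4 (25).
NN route Depot → N1 → N2 → N5 → N3 → N4 → Depot costs 85.
Optimal: Depot → N1 → N3 → N5 → N2 → N4 → Depot costs 71 (by enumerating all 60 distinct tours).
Excess = 85 − 71 = 14.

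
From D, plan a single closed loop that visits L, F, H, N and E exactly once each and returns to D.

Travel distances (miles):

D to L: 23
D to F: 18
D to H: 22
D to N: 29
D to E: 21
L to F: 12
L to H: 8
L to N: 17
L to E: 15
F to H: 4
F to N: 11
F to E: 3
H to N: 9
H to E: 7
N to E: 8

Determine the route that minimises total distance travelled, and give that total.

Minimum total distance: 69 miles.

D → L → F → H → N → E → D: 23+12+4+9+8+21 = 77
D → L → F → H → E → N → D: 23+12+4+7+8+29 = 83
D → L → F → N → H → E → D: 23+12+11+9+7+21 = 83
D → L → F → N → E → H → D: 23+12+11+8+7+22 = 83
D → L → F → E → H → N → D: 23+12+3+7+9+29 = 83
D → L → F → E → N → H → D: 23+12+3+8+9+22 = 77
D → L → H → F → N → E → D: 23+8+4+11+8+21 = 75
D → L → H → F → E → N → D: 23+8+4+3+8+29 = 75
D → L → H → N → F → E → D: 23+8+9+11+3+21 = 75
D → L → H → N → E → F → D: 23+8+9+8+3+18 = 69
D → L → H → E → F → N → D: 23+8+7+3+11+29 = 81
D → L → H → E → N → F → D: 23+8+7+8+11+18 = 75
D → L → N → F → H → E → D: 23+17+11+4+7+21 = 83
D → L → N → F → E → H → D: 23+17+11+3+7+22 = 83
… (46 more)
The minimum is 69.
One optimal route: D → L → H → N → E → F → D (or its reverse).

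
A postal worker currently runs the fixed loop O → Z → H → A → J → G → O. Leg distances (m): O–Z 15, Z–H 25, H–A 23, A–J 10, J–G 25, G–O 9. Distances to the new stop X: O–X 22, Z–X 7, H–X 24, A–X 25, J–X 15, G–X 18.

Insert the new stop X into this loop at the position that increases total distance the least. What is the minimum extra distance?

Minimum extra distance: 6 m, inserting X between Z and H.

Insertion cost between consecutive stops i–j is d(i,X) + d(X,j) − d(i,j):
  between O and Z: 22 + 7 − 15 = 14
  between Z and H: 7 + 24 − 25 = 6
  between H and A: 24 + 25 − 23 = 26
  between A and J: 25 + 15 − 10 = 30
  between J and G: 15 + 18 − 25 = 8
  between G and O: 18 + 22 − 9 = 31
Cheapest insertion is between Z and H, adding 6.
New total = 107 + 6 = 113.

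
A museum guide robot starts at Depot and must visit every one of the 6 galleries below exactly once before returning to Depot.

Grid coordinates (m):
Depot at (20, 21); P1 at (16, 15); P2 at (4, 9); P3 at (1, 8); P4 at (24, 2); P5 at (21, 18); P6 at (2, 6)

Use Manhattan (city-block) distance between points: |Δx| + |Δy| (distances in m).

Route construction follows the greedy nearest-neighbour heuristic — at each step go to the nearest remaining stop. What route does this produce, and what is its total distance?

From Depot: distances to unvisited — P5=4, P1=10, P4=23, P2=28, P3=32, P6=33. Nearest is P5 (4).
From P5: distances to unvisited — P1=8, P4=19, P2=26, P3=30, P6=31. Nearest is P1 (8).
From P1: distances to unvisited — P2=18, P4=21, P3=22, P6=23. Nearest is P2 (18).
From P2: distances to unvisited — P3=4, P6=5, P4=27. Nearest is P3 (4).
From P3: distances to unvisited — P6=3, P4=29. Nearest is P6 (3).
From P6: distances to unvisited — P4=26. Nearest is P4 (26).
Return P4→Depot: 23.
Total = 4 + 8 + 18 + 4 + 3 + 26 + 23 = 86.

86 m along Depot → P5 → P1 → P2 → P3 → P6 → P4 → Depot.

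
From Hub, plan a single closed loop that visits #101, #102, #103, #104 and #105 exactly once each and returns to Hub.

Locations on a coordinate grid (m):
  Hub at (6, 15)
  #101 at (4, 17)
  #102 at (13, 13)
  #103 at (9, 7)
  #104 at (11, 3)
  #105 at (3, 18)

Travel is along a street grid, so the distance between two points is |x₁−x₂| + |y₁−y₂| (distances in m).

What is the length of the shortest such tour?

Hub → #101 → #102 → #103 → #104 → #105 → Hub: 4+13+10+6+23+6 = 62
Hub → #101 → #102 → #103 → #105 → #104 → Hub: 4+13+10+17+23+17 = 84
Hub → #101 → #102 → #104 → #103 → #105 → Hub: 4+13+12+6+17+6 = 58
Hub → #101 → #102 → #104 → #105 → #103 → Hub: 4+13+12+23+17+11 = 80
Hub → #101 → #102 → #105 → #103 → #104 → Hub: 4+13+15+17+6+17 = 72
Hub → #101 → #102 → #105 → #104 → #103 → Hub: 4+13+15+23+6+11 = 72
Hub → #101 → #103 → #102 → #104 → #105 → Hub: 4+15+10+12+23+6 = 70
Hub → #101 → #103 → #102 → #105 → #104 → Hub: 4+15+10+15+23+17 = 84
Hub → #101 → #103 → #104 → #102 → #105 → Hub: 4+15+6+12+15+6 = 58
Hub → #101 → #103 → #104 → #105 → #102 → Hub: 4+15+6+23+15+9 = 72
Hub → #101 → #103 → #105 → #102 → #104 → Hub: 4+15+17+15+12+17 = 80
Hub → #101 → #103 → #105 → #104 → #102 → Hub: 4+15+17+23+12+9 = 80
Hub → #101 → #104 → #102 → #103 → #105 → Hub: 4+21+12+10+17+6 = 70
Hub → #101 → #104 → #102 → #105 → #103 → Hub: 4+21+12+15+17+11 = 80
… (46 more)
Hub → #101 → #105 → #102 → #104 → #103 → Hub: 4+2+15+12+6+11 = 50  ← best
The minimum is 50.
One optimal route: Hub → #101 → #105 → #102 → #104 → #103 → Hub (or its reverse).

Shortest round trip = 50 m.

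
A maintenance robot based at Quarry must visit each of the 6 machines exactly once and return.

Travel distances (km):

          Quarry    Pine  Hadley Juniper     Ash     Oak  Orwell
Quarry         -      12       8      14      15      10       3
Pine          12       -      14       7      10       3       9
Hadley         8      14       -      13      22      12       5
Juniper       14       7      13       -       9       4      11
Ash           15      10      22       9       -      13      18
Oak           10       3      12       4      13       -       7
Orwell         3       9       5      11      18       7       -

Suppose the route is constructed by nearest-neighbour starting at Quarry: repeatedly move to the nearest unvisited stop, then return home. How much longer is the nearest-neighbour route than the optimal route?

Excess over optimum: 1 km.

Quarry: Orwell=3, Hadley=8, Oak=10, Pine=12, Juniper=14, Ash=15 ⇒ Orwell
Orwell: Hadley=5, Oak=7, Pine=9, Juniper=11, Ash=18 ⇒ Hadley
Hadley: Oak=12, Juniper=13, Pine=14, Ash=22 ⇒ Oak
Oak: Pine=3, Juniper=4, Ash=13 ⇒ Pine
Pine: Juniper=7, Ash=10 ⇒ Juniper
Juniper: Ash=9 ⇒ Ash
NN route Quarry → Orwell → Hadley → Oak → Pine → Juniper → Ash → Quarry costs 54.
Optimal: Quarry → Hadley → Juniper → Ash → Pine → Oak → Orwell → Quarry costs 53 (by enumerating all 360 distinct tours).
Excess = 54 − 53 = 1.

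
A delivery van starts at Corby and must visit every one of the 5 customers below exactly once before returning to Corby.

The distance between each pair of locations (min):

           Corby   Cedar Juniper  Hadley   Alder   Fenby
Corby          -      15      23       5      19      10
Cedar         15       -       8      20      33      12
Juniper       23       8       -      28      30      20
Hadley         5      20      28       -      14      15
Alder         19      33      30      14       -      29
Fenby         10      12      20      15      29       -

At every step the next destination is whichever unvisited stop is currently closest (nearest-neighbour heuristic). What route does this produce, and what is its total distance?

Corby → [Hadley:5 / Fenby:10 / Cedar:15 / Alder:19 / Juniper:23] → Hadley (5)
Hadley → [Alder:14 / Fenby:15 / Cedar:20 / Juniper:28] → Alder (14)
Alder → [Fenby:29 / Juniper:30 / Cedar:33] → Fenby (29)
Fenby → [Cedar:12 / Juniper:20] → Cedar (12)
Cedar → [Juniper:8] → Juniper (8)
Return Juniper→Corby: 23.
Total = 5 + 14 + 29 + 12 + 8 + 23 = 91.

91 min along Corby → Hadley → Alder → Fenby → Cedar → Juniper → Corby.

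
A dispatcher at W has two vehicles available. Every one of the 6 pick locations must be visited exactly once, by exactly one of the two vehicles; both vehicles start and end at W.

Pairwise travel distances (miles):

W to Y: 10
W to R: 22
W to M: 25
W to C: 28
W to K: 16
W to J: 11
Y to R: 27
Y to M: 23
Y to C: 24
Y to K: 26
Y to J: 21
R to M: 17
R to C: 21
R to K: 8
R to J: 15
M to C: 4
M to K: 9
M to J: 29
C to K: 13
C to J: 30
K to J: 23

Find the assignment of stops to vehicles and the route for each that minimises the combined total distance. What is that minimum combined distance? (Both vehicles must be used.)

Try each way of splitting the stops between the two vehicles (each non-empty) and, for each split, find the best tour for each vehicle:
  {Y} + {R, M, C, K, J}: 20 + 75 = 95
  {R} + {Y, M, C, K, J}: 44 + 81 = 125
  {Y, R} + {M, C, K, J}: 59 + 70 = 129
  {M} + {Y, R, C, K, J}: 50 + 81 = 131
  {Y, M} + {R, C, K, J}: 58 + 75 = 133
  {R, M} + {Y, C, K, J}: 64 + 81 = 145
  … (31 splits in total)
Best: vehicle 1 W → Y → W = 20; vehicle 2 W → C → M → K → R → J → W = 75; combined 95.

Minimum combined distance: 95 miles.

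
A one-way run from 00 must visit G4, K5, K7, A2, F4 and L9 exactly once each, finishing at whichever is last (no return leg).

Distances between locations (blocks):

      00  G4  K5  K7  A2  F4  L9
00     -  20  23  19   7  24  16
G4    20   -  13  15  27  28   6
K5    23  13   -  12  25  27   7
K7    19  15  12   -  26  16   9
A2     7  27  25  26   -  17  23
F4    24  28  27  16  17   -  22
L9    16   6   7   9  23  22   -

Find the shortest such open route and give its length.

65 blocks — the minimum one-way total.

There are 6! = 720 possible orderings.
00 - G4 - K5 - K7 - A2 - F4 - L9: 20+13+12+26+17+22 = 110
00 - G4 - K5 - K7 - A2 - L9 - F4: 20+13+12+26+23+22 = 116
00 - G4 - K5 - K7 - F4 - A2 - L9: 20+13+12+16+17+23 = 101
00 - G4 - K5 - K7 - F4 - L9 - A2: 20+13+12+16+22+23 = 106
00 - G4 - K5 - K7 - L9 - A2 - F4: 20+13+12+9+23+17 = 94
00 - G4 - K5 - K7 - L9 - F4 - A2: 20+13+12+9+22+17 = 93
00 - G4 - K5 - A2 - K7 - F4 - L9: 20+13+25+26+16+22 = 122
00 - G4 - K5 - A2 - K7 - L9 - F4: 20+13+25+26+9+22 = 115
… (712 more)
00 - A2 - F4 - K7 - K5 - L9 - G4: 7+17+16+12+7+6 = 65  ← best
The minimum is 65.
One shortest path: 00 → A2 → F4 → K7 → K5 → L9 → G4.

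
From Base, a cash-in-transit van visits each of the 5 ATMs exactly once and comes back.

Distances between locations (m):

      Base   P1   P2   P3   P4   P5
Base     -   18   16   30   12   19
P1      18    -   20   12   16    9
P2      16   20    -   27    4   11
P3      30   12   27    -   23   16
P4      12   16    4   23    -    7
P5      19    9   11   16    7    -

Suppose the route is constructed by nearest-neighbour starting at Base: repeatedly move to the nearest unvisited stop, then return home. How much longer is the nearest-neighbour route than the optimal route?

Base: P4=12, P2=16, P1=18, P5=19, P3=30 ⇒ P4
P4: P2=4, P5=7, P1=16, P3=23 ⇒ P2
P2: P5=11, P1=20, P3=27 ⇒ P5
P5: P1=9, P3=16 ⇒ P1
P1: P3=12 ⇒ P3
NN route Base → P4 → P2 → P5 → P1 → P3 → Base costs 78.
Optimal: Base → P1 → P3 → P5 → P2 → P4 → Base costs 73 (by enumerating all 60 distinct tours).
Excess = 78 − 73 = 5.

Excess over optimum: 5 m.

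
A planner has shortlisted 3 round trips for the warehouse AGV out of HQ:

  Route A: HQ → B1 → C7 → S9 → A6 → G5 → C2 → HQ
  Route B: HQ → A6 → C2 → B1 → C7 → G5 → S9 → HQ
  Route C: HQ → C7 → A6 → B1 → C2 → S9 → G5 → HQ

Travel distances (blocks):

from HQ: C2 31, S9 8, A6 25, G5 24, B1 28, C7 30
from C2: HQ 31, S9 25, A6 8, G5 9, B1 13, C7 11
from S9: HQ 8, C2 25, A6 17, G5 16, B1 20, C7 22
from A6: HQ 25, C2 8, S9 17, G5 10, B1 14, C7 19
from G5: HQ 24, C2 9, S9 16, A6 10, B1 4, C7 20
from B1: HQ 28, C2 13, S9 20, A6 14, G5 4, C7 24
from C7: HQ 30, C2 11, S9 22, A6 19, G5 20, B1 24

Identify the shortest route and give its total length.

Shortest is Route B, total 114 blocks.

Route A: 28 + 24 + 22 + 17 + 10 + 9 + 31 = 141
Route B: 25 + 8 + 13 + 24 + 20 + 16 + 8 = 114
Route C: 30 + 19 + 14 + 13 + 25 + 16 + 24 = 141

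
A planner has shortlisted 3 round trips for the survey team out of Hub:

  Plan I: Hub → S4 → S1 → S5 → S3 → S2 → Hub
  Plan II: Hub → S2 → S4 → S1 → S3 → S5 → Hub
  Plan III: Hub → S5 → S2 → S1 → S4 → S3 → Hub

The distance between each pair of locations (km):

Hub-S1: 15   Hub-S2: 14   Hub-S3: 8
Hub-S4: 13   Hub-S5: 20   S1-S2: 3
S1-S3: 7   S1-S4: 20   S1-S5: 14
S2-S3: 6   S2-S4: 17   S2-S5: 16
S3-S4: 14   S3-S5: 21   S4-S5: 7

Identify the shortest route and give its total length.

Shortest is Plan III, total 81 km.

Plan I: 13 + 20 + 14 + 21 + 6 + 14 = 88
Plan II: 14 + 17 + 20 + 7 + 21 + 20 = 99
Plan III: 20 + 16 + 3 + 20 + 14 + 8 = 81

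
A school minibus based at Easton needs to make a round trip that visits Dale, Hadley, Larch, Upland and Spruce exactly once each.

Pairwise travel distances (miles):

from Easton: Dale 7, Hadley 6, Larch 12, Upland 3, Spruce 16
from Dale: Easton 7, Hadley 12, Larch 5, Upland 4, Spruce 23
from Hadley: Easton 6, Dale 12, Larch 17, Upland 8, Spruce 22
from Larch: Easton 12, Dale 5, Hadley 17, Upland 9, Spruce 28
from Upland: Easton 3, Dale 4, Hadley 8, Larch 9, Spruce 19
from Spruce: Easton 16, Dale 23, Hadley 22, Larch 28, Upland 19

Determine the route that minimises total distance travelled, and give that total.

67 miles — the shortest possible round trip.

With 5 stops there are 5!/2 = 60 distinct round trips (a route and its reverse cost the same).
Easton→Dale→Hadley→Larch→Upland→Spruce→Easton: 7+12+17+9+19+16 = 80
Easton→Dale→Hadley→Larch→Spruce→Upland→Easton: 7+12+17+28+19+3 = 86
Easton→Dale→Hadley→Upland→Larch→Spruce→Easton: 7+12+8+9+28+16 = 80
Easton→Dale→Hadley→Upland→Spruce→Larch→Easton: 7+12+8+19+28+12 = 86
Easton→Dale→Hadley→Spruce→Larch→Upland→Easton: 7+12+22+28+9+3 = 81
Easton→Dale→Hadley→Spruce→Upland→Larch→Easton: 7+12+22+19+9+12 = 81
Easton→Dale→Larch→Hadley→Upland→Spruce→Easton: 7+5+17+8+19+16 = 72
Easton→Dale→Larch→Hadley→Spruce→Upland→Easton: 7+5+17+22+19+3 = 73
Easton→Dale→Larch→Upland→Hadley→Spruce→Easton: 7+5+9+8+22+16 = 67
Easton→Dale→Larch→Upland→Spruce→Hadley→Easton: 7+5+9+19+22+6 = 68
Easton→Dale→Larch→Spruce→Hadley→Upland→Easton: 7+5+28+22+8+3 = 73
Easton→Dale→Larch→Spruce→Upland→Hadley→Easton: 7+5+28+19+8+6 = 73
Easton→Dale→Upland→Hadley→Larch→Spruce→Easton: 7+4+8+17+28+16 = 80
Easton→Dale→Upland→Hadley→Spruce→Larch→Easton: 7+4+8+22+28+12 = 81
… (46 more)
The minimum is 67.
One optimal route: Easton → Dale → Larch → Upland → Hadley → Spruce → Easton (or its reverse).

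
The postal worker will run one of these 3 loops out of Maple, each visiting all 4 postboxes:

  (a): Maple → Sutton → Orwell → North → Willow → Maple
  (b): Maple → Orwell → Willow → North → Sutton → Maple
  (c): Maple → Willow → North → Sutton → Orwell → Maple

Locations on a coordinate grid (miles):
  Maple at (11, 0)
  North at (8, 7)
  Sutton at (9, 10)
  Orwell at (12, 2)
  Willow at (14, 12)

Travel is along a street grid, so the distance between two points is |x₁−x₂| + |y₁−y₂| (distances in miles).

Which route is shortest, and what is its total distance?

42 miles — (b) is the shortest.

(a): 12 + 11 + 9 + 11 + 15 = 58
(b): 3 + 12 + 11 + 4 + 12 = 42
(c): 15 + 11 + 4 + 11 + 3 = 44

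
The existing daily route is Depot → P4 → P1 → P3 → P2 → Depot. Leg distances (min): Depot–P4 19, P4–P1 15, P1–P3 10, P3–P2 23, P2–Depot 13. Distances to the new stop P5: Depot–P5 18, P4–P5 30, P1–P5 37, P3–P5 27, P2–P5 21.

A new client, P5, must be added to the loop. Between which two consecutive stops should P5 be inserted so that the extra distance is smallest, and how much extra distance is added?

Insertion cost between consecutive stops i–j is d(i,P5) + d(P5,j) − d(i,j):
  between Depot and P4: 18 + 30 − 19 = 29
  between P4 and P1: 30 + 37 − 15 = 52
  between P1 and P3: 37 + 27 − 10 = 54
  between P3 and P2: 27 + 21 − 23 = 25
  between P2 and Depot: 21 + 18 − 13 = 26
Cheapest insertion is between P3 and P2, adding 25.
New total = 80 + 25 = 105.

Adding 25 min by placing P5 on the P3–P2 leg.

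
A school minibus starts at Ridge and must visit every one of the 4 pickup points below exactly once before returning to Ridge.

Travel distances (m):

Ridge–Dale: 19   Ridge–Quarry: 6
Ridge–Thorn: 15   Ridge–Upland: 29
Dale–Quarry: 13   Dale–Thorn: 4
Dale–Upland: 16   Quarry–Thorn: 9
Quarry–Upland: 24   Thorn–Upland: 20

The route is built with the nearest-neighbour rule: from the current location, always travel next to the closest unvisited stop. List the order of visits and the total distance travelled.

From Ridge: distances to unvisited — Quarry=6, Thorn=15, Dale=19, Upland=29. Nearest is Quarry (6).
From Quarry: distances to unvisited — Thorn=9, Dale=13, Upland=24. Nearest is Thorn (9).
From Thorn: distances to unvisited — Dale=4, Upland=20. Nearest is Dale (4).
From Dale: distances to unvisited — Upland=16. Nearest is Upland (16).
Return Upland→Ridge: 29.
Total = 6 + 9 + 4 + 16 + 29 = 64.

Total distance 64 m via the nearest-neighbour route Ridge → Quarry → Thorn → Dale → Upland → Ridge.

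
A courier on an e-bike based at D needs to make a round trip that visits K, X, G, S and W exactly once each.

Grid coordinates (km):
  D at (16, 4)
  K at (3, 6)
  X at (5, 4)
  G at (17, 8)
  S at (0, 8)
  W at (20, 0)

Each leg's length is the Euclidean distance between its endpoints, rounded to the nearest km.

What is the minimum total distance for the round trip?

50 km — the shortest possible round trip.

There are 60 distinct closed tours to check (reversals are equivalent).
D - K - X - G - S - W - D: 13+3+13+17+22+6 = 74
D - K - X - G - W - S - D: 13+3+13+9+22+16 = 76
D - K - X - S - G - W - D: 13+3+6+17+9+6 = 54
D - K - X - S - W - G - D: 13+3+6+22+9+4 = 57
D - K - X - W - G - S - D: 13+3+16+9+17+16 = 74
D - K - X - W - S - G - D: 13+3+16+22+17+4 = 75
D - K - G - X - S - W - D: 13+14+13+6+22+6 = 74
D - K - G - X - W - S - D: 13+14+13+16+22+16 = 94
D - K - G - S - X - W - D: 13+14+17+6+16+6 = 72
D - K - G - S - W - X - D: 13+14+17+22+16+11 = 93
D - K - G - W - X - S - D: 13+14+9+16+6+16 = 74
D - K - G - W - S - X - D: 13+14+9+22+6+11 = 75
D - K - S - X - G - W - D: 13+4+6+13+9+6 = 51
D - K - S - X - W - G - D: 13+4+6+16+9+4 = 52
… (46 more)
D - X - K - S - G - W - D: 11+3+4+17+9+6 = 50  ← best
The minimum is 50.
One optimal route: D → X → K → S → G → W → D (or its reverse).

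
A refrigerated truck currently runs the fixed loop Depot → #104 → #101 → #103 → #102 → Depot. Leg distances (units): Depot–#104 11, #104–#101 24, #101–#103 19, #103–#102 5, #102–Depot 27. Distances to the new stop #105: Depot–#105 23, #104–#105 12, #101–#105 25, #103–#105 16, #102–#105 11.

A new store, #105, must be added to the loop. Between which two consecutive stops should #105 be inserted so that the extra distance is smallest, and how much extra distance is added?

Minimum extra distance: 7, inserting #105 between #102 and Depot.

Insertion cost between consecutive stops i–j is d(i,#105) + d(#105,j) − d(i,j):
  between Depot and #104: 23 + 12 − 11 = 24
  between #104 and #101: 12 + 25 − 24 = 13
  between #101 and #103: 25 + 16 − 19 = 22
  between #103 and #102: 16 + 11 − 5 = 22
  between #102 and Depot: 11 + 23 − 27 = 7
Cheapest insertion is between #102 and Depot, adding 7.
New total = 86 + 7 = 93.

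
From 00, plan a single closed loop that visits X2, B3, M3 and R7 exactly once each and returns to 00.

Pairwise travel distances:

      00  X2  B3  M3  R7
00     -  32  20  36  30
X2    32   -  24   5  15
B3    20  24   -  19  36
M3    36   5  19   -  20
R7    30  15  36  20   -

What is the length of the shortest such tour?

00-X2-B3-M3-R7-00: 32+24+19+20+30 = 125
00-X2-B3-R7-M3-00: 32+24+36+20+36 = 148
00-X2-M3-B3-R7-00: 32+5+19+36+30 = 122
00-X2-M3-R7-B3-00: 32+5+20+36+20 = 113
00-X2-R7-B3-M3-00: 32+15+36+19+36 = 138
00-X2-R7-M3-B3-00: 32+15+20+19+20 = 106
00-B3-X2-M3-R7-00: 20+24+5+20+30 = 99
00-B3-X2-R7-M3-00: 20+24+15+20+36 = 115
00-B3-M3-X2-R7-00: 20+19+5+15+30 = 89
00-B3-R7-X2-M3-00: 20+36+15+5+36 = 112
00-M3-X2-B3-R7-00: 36+5+24+36+30 = 131
00-M3-B3-X2-R7-00: 36+19+24+15+30 = 124
The minimum is 89.
One optimal route: 00 → B3 → M3 → X2 → R7 → 00 (or its reverse).

89 — the shortest possible round trip.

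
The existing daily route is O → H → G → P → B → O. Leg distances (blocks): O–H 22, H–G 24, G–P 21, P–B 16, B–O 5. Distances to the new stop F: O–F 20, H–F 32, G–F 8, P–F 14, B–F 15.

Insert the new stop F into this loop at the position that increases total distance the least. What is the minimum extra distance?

Insertion cost between consecutive stops i–j is d(i,F) + d(F,j) − d(i,j):
  between O and H: 20 + 32 − 22 = 30
  between H and G: 32 + 8 − 24 = 16
  between G and P: 8 + 14 − 21 = 1
  between P and B: 14 + 15 − 16 = 13
  between B and O: 15 + 20 − 5 = 30
Cheapest insertion is between G and P, adding 1.
New total = 88 + 1 = 89.

Adding 1 blocks by placing F on the G–P leg.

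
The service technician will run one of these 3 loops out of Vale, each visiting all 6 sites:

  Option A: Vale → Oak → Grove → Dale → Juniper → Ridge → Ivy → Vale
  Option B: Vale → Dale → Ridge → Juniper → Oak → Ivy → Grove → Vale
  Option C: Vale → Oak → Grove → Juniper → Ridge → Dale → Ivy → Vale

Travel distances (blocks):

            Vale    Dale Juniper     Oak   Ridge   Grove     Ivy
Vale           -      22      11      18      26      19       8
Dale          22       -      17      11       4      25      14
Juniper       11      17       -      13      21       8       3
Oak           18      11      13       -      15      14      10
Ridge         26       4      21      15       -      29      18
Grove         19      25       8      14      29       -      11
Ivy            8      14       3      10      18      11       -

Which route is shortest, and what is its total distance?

Shortest is Option C, total 87 blocks.

Option A: 18 + 14 + 25 + 17 + 21 + 18 + 8 = 121
Option B: 22 + 4 + 21 + 13 + 10 + 11 + 19 = 100
Option C: 18 + 14 + 8 + 21 + 4 + 14 + 8 = 87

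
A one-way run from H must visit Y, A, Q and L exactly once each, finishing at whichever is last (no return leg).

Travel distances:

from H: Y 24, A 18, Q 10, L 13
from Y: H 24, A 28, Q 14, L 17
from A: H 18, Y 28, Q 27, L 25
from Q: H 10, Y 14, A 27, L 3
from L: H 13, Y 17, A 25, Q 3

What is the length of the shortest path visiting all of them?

There are 4! = 24 possible orderings.
H→Y→A→Q→L: 24+28+27+3 = 82
H→Y→A→L→Q: 24+28+25+3 = 80
H→Y→Q→A→L: 24+14+27+25 = 90
H→Y→Q→L→A: 24+14+3+25 = 66
H→Y→L→A→Q: 24+17+25+27 = 93
H→Y→L→Q→A: 24+17+3+27 = 71
H→A→Y→Q→L: 18+28+14+3 = 63
H→A→Y→L→Q: 18+28+17+3 = 66
H→A→Q→Y→L: 18+27+14+17 = 76
H→A→Q→L→Y: 18+27+3+17 = 65
H→A→L→Y→Q: 18+25+17+14 = 74
H→A→L→Q→Y: 18+25+3+14 = 60
H→Q→Y→A→L: 10+14+28+25 = 77
H→Q→Y→L→A: 10+14+17+25 = 66
… (10 more)
H→Q→L→Y→A: 10+3+17+28 = 58  ← best
The minimum is 58.
One shortest path: H → Q → L → Y → A.

Shortest open route: 58.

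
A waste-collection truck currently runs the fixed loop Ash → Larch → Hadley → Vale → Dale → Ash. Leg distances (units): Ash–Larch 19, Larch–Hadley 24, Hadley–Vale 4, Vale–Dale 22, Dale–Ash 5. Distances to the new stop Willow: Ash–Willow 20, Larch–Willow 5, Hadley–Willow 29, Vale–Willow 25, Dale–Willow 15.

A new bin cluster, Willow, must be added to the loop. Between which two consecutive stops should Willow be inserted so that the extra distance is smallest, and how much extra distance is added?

Insertion cost between consecutive stops i–j is d(i,Willow) + d(Willow,j) − d(i,j):
  between Ash and Larch: 20 + 5 − 19 = 6
  between Larch and Hadley: 5 + 29 − 24 = 10
  between Hadley and Vale: 29 + 25 − 4 = 50
  between Vale and Dale: 25 + 15 − 22 = 18
  between Dale and Ash: 15 + 20 − 5 = 30
Cheapest insertion is between Ash and Larch, adding 6.
New total = 74 + 6 = 80.

Adding 6 by placing Willow on the Ash–Larch leg.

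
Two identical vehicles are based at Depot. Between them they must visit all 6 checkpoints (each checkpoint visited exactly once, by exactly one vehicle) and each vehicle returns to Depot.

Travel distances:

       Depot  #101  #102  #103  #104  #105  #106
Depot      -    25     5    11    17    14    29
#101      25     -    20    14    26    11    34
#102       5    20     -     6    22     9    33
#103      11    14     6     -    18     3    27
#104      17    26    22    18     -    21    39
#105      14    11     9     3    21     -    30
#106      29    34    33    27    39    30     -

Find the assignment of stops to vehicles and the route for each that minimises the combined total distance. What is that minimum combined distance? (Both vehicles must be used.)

122 — the smallest possible combined total.

Try each way of splitting the stops between the two vehicles (each non-empty) and, for each split, find the best tour for each vehicle:
  {#101} + {#102, #103, #104, #105, #106}: 50 + 100 = 150
  {#102} + {#101, #103, #104, #105, #106}: 10 + 112 = 122
  {#101, #102} + {#103, #104, #105, #106}: 50 + 97 = 147
  {#103} + {#101, #102, #104, #105, #106}: 22 + 115 = 137
  {#101, #103} + {#102, #104, #105, #106}: 50 + 100 = 150
  {#102, #103} + {#101, #104, #105, #106}: 22 + 112 = 134
  … (31 splits in total)
Best: vehicle 1 Depot → #102 → Depot = 10; vehicle 2 Depot → #104 → #103 → #105 → #101 → #106 → Depot = 112; combined 122.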